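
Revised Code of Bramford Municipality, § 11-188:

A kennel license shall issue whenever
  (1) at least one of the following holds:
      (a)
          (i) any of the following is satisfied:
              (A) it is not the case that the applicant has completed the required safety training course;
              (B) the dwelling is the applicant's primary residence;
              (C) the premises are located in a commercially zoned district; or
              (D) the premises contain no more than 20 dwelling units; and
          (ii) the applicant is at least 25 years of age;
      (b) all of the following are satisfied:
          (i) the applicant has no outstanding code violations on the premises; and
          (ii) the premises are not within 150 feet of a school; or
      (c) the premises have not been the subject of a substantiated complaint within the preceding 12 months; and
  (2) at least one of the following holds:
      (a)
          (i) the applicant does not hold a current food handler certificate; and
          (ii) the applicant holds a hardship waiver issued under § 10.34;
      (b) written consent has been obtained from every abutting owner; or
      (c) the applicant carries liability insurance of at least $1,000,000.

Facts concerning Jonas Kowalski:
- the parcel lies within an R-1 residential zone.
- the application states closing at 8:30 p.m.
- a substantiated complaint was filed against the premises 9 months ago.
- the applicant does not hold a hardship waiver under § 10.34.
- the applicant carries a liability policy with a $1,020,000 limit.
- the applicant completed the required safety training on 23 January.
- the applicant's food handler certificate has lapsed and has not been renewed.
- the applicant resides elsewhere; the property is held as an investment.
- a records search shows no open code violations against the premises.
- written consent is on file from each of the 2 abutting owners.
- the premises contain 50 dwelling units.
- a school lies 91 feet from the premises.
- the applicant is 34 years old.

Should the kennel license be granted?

No — denied.

(A) not (safety training) — fails.
(B) primary residence — not satisfied.
(C) commercially zoned — fails.
(D) ≤ 20 units — fails.
So (i) is not satisfied (F OR F OR F OR F).
(ii) age ≥ 25 — holds.
(a) = F AND T = false.
(i) no code violations — holds.
(ii) ≥150 ft from school — fails.
So (b) is not satisfied (T AND F).
(c) no complaint in 12 mo. — not satisfied.
So (1) is not satisfied (F OR F OR F).
(i) not (food handler cert.) — holds.
(ii) hardship waiver — not met.
(a) = T AND F = false.
(b) all abutters consent — satisfied.
(c) insurance ≥ $1,000,000 — met.
(2): F OR T OR T → true.
So Overall is not satisfied (F AND T).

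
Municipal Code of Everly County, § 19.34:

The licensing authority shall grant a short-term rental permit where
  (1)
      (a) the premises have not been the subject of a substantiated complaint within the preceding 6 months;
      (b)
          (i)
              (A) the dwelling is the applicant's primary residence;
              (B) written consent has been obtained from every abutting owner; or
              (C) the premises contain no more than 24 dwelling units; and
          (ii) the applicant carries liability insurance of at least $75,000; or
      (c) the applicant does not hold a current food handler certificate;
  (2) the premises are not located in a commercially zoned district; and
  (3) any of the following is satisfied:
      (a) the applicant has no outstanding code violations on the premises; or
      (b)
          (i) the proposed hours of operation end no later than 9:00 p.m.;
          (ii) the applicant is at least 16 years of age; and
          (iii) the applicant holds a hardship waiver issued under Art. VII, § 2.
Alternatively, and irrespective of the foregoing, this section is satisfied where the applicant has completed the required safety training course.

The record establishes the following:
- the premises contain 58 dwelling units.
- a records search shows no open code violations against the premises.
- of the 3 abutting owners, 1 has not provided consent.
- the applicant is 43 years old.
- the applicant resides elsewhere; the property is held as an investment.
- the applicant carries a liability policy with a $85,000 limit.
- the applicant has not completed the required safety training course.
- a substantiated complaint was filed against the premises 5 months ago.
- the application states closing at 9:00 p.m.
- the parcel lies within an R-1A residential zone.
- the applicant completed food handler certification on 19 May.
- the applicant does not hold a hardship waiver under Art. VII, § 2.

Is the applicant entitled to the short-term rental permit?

No — denied.

(a) no complaint in 6 mo. — not satisfied.
(A) primary residence — not satisfied.
(B) all abutters consent — not met.
(C) ≤ 24 units — not met.
(i) = F OR F OR F = false.
(ii) insurance ≥ $75,000 — satisfied.
So (b) is not satisfied (F AND T).
(c) not (food handler cert.) — fails.
(1) = F OR F OR F = false.
(2) not (commercially zoned) — met.
(a) no code violations — met.
(i) closes by 9 p.m. — holds.
(ii) age ≥ 16 — satisfied.
(iii) hardship waiver — fails.
(b) = T AND T AND F = false.
(3): T OR F → true.
Overall = F AND T AND T = false.
Exception (safety training) — not satisfied.
Result: main false OR exception false → false.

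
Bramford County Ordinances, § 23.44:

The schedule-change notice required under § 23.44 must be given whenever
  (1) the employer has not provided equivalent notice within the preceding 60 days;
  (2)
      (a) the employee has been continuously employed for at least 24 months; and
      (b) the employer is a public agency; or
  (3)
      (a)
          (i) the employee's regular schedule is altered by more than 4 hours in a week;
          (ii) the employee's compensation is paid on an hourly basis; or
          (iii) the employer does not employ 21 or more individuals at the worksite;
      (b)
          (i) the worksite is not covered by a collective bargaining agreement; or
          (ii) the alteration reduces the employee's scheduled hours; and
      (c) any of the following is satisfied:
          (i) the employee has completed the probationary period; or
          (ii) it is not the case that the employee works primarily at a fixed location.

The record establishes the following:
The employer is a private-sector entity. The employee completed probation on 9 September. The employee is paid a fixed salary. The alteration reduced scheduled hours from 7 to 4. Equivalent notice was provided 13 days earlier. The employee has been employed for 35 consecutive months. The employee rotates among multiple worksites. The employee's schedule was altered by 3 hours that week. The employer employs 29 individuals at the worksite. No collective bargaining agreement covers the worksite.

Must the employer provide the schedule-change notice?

(1) no recent notice — fails.
(a) tenure ≥ 24 mo. — holds.
(b) public agency — not met.
(2) = T AND F = false.
(i) schedule shift > 4h — not satisfied.
(ii) hourly-paid — not satisfied.
(iii) not (≥ 21 at site) — fails.
(a): F OR F OR F → false.
(i) no CBA — met.
(ii) hours reduced — satisfied.
(b): T OR T → true.
(i) past probation — holds.
(ii) not (fixed location) — holds.
(c) = T OR T = true.
So (3) is not satisfied (F AND T AND T).
Overall = F OR F OR F = false.

No — not required.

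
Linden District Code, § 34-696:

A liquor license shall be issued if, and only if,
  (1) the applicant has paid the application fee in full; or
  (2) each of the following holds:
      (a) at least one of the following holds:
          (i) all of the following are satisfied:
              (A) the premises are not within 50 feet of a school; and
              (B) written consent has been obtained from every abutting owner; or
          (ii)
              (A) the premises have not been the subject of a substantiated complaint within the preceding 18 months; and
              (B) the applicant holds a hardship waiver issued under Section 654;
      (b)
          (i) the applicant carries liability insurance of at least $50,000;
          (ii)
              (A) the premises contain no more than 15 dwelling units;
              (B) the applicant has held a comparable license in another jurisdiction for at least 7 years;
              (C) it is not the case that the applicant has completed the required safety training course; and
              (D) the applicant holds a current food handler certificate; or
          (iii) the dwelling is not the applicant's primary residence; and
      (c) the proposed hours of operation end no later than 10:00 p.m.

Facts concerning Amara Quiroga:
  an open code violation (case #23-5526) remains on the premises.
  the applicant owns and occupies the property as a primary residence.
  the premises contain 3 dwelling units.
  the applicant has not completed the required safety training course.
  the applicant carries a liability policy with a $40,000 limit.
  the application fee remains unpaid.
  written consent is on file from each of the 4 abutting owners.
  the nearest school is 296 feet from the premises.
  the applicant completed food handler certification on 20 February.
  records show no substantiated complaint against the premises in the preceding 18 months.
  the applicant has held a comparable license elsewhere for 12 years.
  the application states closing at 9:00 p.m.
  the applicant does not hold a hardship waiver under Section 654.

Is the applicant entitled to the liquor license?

(1) fee paid — fails.
(A) ≥50 ft from school — holds.
(B) all abutters consent — met.
So (i) is satisfied (T AND T).
(A) no complaint in 18 mo. — satisfied.
(B) hardship waiver — not satisfied.
So (ii) is not satisfied (T AND F).
(a): T OR F → true.
(i) insurance ≥ $50,000 — not satisfied.
(A) ≤ 15 units — met.
(B) prior license ≥ 7 yr — holds.
(C) not (safety training) — satisfied.
(D) food handler cert. — met.
So (ii) is satisfied (T AND T AND T AND T).
(iii) not (primary residence) — not met.
So (b) is satisfied (F OR T OR F).
(c) closes by 10 p.m. — satisfied.
So (2) is satisfied (T AND T AND T).
Overall = F OR T = true.

Yes — granted.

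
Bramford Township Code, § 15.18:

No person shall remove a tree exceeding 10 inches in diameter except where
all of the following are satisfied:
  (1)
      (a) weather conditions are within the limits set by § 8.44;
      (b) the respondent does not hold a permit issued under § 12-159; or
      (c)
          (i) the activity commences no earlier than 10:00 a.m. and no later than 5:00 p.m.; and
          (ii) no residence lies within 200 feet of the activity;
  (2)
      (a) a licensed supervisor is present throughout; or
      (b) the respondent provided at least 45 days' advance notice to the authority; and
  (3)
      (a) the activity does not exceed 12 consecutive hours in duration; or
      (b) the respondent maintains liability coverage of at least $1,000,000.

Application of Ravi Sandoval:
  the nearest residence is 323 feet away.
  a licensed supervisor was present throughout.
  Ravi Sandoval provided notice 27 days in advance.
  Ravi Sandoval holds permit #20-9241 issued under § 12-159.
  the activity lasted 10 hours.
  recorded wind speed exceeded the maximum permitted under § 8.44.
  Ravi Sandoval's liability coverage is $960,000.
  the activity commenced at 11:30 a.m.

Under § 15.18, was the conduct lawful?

Yes — lawful.

(a) weather ok — not met.
(b) not (holds permit) — not satisfied.
(i) start within hours — holds.
(ii) no residence in 200 ft — holds.
So (c) is satisfied (T AND T).
(1) = F OR F OR T = true.
(a) supervisor present — satisfied.
(b) ≥45 days' notice — not satisfied.
(2): T OR F → true.
(a) ≤ 12 hrs duration — satisfied.
(b) coverage ≥ $1,000,000 — not met.
(3): T OR F → true.
Overall: T AND T AND T → true.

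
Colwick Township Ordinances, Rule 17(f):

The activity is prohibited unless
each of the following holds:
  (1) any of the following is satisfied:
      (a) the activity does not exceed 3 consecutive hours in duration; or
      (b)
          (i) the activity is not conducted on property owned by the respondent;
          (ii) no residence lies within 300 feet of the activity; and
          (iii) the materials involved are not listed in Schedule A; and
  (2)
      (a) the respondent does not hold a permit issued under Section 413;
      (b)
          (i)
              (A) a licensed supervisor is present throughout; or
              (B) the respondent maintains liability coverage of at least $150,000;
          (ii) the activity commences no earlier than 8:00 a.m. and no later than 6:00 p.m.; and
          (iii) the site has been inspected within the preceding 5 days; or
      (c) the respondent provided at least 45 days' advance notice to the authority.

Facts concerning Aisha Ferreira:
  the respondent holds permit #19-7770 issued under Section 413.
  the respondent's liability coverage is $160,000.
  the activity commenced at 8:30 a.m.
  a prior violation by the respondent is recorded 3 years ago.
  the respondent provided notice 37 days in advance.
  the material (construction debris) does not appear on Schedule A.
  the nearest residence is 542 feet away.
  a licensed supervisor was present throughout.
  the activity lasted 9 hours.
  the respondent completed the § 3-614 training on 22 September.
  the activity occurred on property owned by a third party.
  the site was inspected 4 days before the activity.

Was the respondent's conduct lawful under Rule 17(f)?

Yes — lawful.

(a) ≤ 3 hrs duration — not satisfied.
(i) not (own property) — met.
(ii) no residence in 300 ft — met.
(iii) not (Schedule A material) — satisfied.
So (b) is satisfied (T AND T AND T).
(1) = F OR T = true.
(a) not (holds permit) — fails.
(A) supervisor present — met.
(B) coverage ≥ $150,000 — met.
So (i) is satisfied (T OR T).
(ii) start within hours — holds.
(iii) site inspected — satisfied.
So (b) is satisfied (T AND T AND T).
(c) ≥45 days' notice — not satisfied.
(2) = F OR T OR F = true.
So Overall is satisfied (T AND T).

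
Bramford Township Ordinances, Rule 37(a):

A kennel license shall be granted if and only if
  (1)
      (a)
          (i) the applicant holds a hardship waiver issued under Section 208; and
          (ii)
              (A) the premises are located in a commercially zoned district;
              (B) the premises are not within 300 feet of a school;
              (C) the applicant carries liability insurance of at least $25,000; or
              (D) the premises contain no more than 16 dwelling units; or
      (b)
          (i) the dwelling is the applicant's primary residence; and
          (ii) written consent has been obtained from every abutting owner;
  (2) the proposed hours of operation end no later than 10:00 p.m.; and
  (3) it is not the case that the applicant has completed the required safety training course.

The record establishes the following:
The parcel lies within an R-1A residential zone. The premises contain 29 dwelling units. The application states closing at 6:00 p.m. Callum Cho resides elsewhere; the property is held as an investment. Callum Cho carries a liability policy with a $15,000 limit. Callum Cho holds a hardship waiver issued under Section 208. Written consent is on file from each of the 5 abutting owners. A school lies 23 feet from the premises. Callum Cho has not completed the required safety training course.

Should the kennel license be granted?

(i) hardship waiver — satisfied.
(A) commercially zoned — fails.
(B) ≥300 ft from school — not met.
(C) insurance ≥ $25,000 — not satisfied.
(D) ≤ 16 units — fails.
(ii) = F OR F OR F OR F = false.
(a): T AND F → false.
(i) primary residence — not met.
(ii) all abutters consent — satisfied.
(b): F AND T → false.
(1) = F OR F = false.
(2) closes by 10 p.m. — met.
(3) not (safety training) — holds.
Overall = F AND T AND T = false.

No — denied.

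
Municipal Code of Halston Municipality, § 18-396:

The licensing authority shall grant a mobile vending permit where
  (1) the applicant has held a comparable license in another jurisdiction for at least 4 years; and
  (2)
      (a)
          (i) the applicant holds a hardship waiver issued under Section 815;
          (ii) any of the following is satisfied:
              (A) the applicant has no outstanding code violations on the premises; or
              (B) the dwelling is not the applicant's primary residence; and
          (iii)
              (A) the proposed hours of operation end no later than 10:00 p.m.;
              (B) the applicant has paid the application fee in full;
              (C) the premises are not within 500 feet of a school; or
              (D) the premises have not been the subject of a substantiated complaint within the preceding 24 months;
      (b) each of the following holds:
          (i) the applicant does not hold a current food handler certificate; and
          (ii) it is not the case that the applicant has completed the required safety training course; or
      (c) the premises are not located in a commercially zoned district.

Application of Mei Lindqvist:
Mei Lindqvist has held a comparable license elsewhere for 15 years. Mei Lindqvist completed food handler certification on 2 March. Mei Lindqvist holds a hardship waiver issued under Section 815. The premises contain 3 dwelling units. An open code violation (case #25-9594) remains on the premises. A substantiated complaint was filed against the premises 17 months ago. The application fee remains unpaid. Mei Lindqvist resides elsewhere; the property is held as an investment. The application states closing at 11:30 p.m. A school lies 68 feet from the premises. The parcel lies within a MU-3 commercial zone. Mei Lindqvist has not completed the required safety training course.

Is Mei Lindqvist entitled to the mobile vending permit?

(1) prior license ≥ 4 yr — satisfied.
(i) hardship waiver — met.
(A) no code violations — fails.
(B) not (primary residence) — satisfied.
So (ii) is satisfied (F OR T).
(A) closes by 10 p.m. — not met.
(B) fee paid — not met.
(C) ≥500 ft from school — fails.
(D) no complaint in 24 mo. — fails.
(iii) = F OR F OR F OR F = false.
(a): T AND T AND F → false.
(i) not (food handler cert.) — not satisfied.
(ii) not (safety training) — met.
(b): F AND T → false.
(c) not (commercially zoned) — fails.
(2): F OR F OR F → false.
Overall = T AND F = false.

No — denied.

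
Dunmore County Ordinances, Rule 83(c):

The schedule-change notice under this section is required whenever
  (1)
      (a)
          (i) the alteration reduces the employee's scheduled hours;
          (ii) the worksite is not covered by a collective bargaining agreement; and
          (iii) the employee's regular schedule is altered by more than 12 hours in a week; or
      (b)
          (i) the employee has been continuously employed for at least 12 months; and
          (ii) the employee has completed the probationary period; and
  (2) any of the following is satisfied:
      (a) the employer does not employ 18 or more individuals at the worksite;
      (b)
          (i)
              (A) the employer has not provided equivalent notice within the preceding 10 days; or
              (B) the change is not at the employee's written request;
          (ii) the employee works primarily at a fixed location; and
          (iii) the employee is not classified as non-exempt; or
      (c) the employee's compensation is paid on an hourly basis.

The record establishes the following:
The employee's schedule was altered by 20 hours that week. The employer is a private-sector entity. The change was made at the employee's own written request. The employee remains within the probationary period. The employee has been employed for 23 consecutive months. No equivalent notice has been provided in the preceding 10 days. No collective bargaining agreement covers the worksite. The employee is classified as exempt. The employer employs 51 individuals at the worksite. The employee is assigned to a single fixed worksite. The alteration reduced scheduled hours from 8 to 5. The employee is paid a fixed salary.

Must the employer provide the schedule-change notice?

(i) hours reduced — holds.
(ii) no CBA — met.
(iii) schedule shift > 12h — holds.
So (a) is satisfied (T AND T AND T).
(i) tenure ≥ 12 mo. — met.
(ii) past probation — not met.
So (b) is not satisfied (T AND F).
(1) = T OR F = true.
(a) not (≥ 18 at site) — not met.
(A) no recent notice — met.
(B) not employee-requested — fails.
(i): T OR F → true.
(ii) fixed location — holds.
(iii) not (non-exempt) — met.
(b): T AND T AND T → true.
(c) hourly-paid — fails.
So (2) is satisfied (F OR T OR F).
Overall = T AND T = true.

Yes — required.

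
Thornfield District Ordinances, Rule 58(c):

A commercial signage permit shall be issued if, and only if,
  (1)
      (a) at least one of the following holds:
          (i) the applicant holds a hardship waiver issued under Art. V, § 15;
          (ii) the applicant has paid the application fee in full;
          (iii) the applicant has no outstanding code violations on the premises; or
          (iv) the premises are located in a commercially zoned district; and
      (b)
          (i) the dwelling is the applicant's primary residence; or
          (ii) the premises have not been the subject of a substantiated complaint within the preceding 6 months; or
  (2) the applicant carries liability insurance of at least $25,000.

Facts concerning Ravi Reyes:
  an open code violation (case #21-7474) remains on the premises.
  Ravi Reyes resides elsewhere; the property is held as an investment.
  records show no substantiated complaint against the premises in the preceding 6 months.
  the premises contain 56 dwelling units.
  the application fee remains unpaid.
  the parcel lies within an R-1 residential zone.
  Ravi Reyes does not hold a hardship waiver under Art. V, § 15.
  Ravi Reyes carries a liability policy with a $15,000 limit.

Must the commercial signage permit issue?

No — denied.

(i) hardship waiver — fails.
(ii) fee paid — fails.
(iii) no code violations — fails.
(iv) commercially zoned — fails.
(a): F OR F OR F OR F → false.
(i) primary residence — not satisfied.
(ii) no complaint in 6 mo. — satisfied.
(b): F OR T → true.
(1): F AND T → false.
(2) insurance ≥ $25,000 — fails.
Overall = F OR F = false.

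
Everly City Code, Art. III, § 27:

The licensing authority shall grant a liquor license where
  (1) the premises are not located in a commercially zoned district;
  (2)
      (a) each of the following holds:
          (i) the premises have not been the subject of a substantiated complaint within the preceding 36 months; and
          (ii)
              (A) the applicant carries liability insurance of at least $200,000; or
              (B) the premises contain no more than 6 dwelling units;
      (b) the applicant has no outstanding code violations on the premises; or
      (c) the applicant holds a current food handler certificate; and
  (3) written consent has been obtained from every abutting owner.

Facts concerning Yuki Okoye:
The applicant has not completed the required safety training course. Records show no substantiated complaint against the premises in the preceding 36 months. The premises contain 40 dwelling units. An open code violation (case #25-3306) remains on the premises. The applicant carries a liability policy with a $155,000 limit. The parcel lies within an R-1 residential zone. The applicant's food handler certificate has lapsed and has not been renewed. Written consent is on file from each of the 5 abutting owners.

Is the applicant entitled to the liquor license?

(1) not (commercially zoned) — holds.
(i) no complaint in 36 mo. — satisfied.
(A) insurance ≥ $200,000 — not met.
(B) ≤ 6 units — fails.
(ii): F OR F → false.
So (a) is not satisfied (T AND F).
(b) no code violations — fails.
(c) food handler cert. — not met.
(2): F OR F OR F → false.
(3) all abutters consent — satisfied.
Overall: T AND F AND T → false.

No — denied.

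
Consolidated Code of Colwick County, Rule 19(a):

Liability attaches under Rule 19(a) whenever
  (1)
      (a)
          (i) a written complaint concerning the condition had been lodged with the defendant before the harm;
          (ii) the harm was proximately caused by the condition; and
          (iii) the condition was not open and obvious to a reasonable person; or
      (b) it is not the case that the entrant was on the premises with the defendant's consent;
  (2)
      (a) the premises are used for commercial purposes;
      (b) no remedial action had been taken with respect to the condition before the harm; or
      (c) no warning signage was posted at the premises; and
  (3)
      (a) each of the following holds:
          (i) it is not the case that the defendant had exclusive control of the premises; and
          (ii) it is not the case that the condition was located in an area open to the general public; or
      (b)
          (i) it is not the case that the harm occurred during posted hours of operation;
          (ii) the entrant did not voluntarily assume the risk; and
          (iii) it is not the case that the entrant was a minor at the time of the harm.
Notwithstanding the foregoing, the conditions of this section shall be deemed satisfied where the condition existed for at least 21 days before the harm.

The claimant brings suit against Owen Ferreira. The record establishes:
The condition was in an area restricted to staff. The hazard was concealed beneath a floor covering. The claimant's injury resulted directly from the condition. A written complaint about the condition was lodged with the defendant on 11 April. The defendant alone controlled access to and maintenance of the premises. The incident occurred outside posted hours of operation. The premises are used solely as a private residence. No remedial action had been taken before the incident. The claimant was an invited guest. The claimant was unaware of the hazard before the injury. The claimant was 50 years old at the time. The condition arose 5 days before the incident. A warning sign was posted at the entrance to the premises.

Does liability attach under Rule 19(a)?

Yes — liable.

(i) complaint lodged — satisfied.
(ii) proximate cause — met.
(iii) not open/obvious — met.
(a): T AND T AND T → true.
(b) not (consent to enter) — not satisfied.
So (1) is satisfied (T OR F).
(a) commercial use — not satisfied.
(b) no remedial action — satisfied.
(c) no signage posted — not met.
So (2) is satisfied (F OR T OR F).
(i) not (exclusive control) — not met.
(ii) not (public area) — satisfied.
(a) = F AND T = false.
(i) not (during posted hours) — met.
(ii) no assumed risk — satisfied.
(iii) not (entrant a minor) — satisfied.
(b): T AND T AND T → true.
So (3) is satisfied (F OR T).
Overall: T AND T AND T → true.
Exception (condition ≥21 days old) — not satisfied.
Result: main true OR exception false → true.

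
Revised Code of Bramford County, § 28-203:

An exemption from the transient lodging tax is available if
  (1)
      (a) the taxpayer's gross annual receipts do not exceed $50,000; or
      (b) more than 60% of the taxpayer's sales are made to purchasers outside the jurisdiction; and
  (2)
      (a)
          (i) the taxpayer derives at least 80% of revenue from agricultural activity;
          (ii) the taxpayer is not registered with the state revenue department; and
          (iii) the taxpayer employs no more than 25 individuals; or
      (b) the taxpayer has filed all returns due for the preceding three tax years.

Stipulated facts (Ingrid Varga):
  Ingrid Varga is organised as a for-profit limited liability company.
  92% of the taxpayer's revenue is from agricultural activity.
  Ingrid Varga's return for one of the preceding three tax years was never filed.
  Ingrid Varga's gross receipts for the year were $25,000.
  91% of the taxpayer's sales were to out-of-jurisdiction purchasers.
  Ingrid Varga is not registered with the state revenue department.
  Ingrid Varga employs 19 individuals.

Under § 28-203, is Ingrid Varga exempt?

Yes — exempt.

(a) receipts ≤ $50,000 — met.
(b) >60% out-of-jur. sales — holds.
(1) = T OR T = true.
(i) ≥80% agricultural — met.
(ii) not (state-registered) — satisfied.
(iii) ≤ 25 employees — holds.
(a) = T AND T AND T = true.
(b) returns current — not met.
(2) = T OR F = true.
Overall: T AND T → true.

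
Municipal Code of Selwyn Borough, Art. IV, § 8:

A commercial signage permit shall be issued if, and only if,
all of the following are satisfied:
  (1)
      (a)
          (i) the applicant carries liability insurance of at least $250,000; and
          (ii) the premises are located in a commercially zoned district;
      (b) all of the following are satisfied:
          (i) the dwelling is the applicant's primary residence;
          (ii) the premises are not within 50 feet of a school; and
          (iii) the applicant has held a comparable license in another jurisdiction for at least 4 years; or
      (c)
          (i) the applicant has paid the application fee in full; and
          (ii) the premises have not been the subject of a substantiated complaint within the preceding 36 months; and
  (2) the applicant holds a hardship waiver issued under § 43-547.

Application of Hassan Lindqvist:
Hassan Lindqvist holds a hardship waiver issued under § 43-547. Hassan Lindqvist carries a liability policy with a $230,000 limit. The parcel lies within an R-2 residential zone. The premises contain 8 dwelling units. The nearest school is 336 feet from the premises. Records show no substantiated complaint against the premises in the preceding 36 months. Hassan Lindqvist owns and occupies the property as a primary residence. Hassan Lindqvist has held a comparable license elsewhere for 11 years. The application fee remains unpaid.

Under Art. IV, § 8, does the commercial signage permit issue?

Yes — granted.

(i) insurance ≥ $250,000 — not satisfied.
(ii) commercially zoned — not met.
(a): F AND F → false.
(i) primary residence — met.
(ii) ≥50 ft from school — satisfied.
(iii) prior license ≥ 4 yr — met.
(b): T AND T AND T → true.
(i) fee paid — not met.
(ii) no complaint in 36 mo. — holds.
(c) = F AND T = false.
So (1) is satisfied (F OR T OR F).
(2) hardship waiver — satisfied.
Overall = T AND T = true.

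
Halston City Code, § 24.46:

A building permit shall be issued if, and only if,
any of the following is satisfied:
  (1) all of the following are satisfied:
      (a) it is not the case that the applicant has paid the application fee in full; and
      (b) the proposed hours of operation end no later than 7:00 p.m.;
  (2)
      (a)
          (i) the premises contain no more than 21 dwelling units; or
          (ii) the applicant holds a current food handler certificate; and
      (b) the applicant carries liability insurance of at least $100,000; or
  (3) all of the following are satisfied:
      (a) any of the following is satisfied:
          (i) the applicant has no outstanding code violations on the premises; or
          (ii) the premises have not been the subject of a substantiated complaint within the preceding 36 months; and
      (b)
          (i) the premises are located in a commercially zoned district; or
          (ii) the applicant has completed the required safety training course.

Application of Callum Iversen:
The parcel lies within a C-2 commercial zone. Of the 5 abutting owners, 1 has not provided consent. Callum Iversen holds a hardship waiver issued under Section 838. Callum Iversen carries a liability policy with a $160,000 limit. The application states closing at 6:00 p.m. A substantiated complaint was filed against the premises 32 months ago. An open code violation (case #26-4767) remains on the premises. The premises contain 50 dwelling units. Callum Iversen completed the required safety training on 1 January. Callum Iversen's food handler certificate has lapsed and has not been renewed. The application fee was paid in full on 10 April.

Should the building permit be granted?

(a) not (fee paid) — not satisfied.
(b) closes by 7 p.m. — satisfied.
So (1) is not satisfied (F AND T).
(i) ≤ 21 units — not met.
(ii) food handler cert. — not satisfied.
(a): F OR F → false.
(b) insurance ≥ $100,000 — met.
(2) = F AND T = false.
(i) no code violations — not satisfied.
(ii) no complaint in 36 mo. — not met.
(a): F OR F → false.
(i) commercially zoned — satisfied.
(ii) safety training — holds.
So (b) is satisfied (T OR T).
(3): F AND T → false.
So Overall is not satisfied (F OR F OR F).

No — denied.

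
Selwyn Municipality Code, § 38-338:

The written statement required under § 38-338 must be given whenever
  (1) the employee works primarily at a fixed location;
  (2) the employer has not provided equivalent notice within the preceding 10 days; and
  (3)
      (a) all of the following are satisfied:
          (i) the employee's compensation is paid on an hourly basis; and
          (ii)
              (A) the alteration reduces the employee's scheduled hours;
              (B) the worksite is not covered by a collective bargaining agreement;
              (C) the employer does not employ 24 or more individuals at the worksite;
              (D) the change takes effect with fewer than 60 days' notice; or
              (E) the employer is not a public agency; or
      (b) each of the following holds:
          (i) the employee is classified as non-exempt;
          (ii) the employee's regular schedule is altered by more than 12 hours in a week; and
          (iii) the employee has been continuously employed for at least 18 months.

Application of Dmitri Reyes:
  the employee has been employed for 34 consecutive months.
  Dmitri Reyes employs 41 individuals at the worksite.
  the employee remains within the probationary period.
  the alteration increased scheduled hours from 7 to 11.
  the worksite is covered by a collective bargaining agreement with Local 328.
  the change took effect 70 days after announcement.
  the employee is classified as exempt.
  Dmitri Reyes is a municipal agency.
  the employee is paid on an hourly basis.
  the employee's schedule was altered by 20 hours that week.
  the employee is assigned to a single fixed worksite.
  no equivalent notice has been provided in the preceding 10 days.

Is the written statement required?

No — not required.

(1) fixed location — met.
(2) no recent notice — holds.
(i) hourly-paid — met.
(A) hours reduced — not met.
(B) no CBA — fails.
(C) not (≥ 24 at site) — not satisfied.
(D) < 60 days' notice — not satisfied.
(E) not (public agency) — not met.
So (ii) is not satisfied (F OR F OR F OR F OR F).
So (a) is not satisfied (T AND F).
(i) non-exempt — not satisfied.
(ii) schedule shift > 12h — met.
(iii) tenure ≥ 18 mo. — met.
So (b) is not satisfied (F AND T AND T).
So (3) is not satisfied (F OR F).
Overall: T AND T AND F → false.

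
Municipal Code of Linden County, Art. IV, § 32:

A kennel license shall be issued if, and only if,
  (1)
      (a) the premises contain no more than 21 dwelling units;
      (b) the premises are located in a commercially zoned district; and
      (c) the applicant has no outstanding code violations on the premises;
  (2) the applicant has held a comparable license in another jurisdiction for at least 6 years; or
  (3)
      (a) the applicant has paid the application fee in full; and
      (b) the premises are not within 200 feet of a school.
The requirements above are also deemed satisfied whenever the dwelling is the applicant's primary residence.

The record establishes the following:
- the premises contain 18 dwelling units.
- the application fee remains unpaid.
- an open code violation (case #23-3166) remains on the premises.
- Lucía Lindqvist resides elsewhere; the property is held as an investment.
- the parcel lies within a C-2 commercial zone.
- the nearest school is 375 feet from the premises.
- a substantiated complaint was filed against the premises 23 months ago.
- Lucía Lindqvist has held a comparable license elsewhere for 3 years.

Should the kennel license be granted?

No — denied.

(a) ≤ 21 units — satisfied.
(b) commercially zoned — met.
(c) no code violations — fails.
So (1) is not satisfied (T AND T AND F).
(2) prior license ≥ 6 yr — fails.
(a) fee paid — fails.
(b) ≥200 ft from school — holds.
So (3) is not satisfied (F AND T).
So Overall is not satisfied (F OR F OR F).
Exception (primary residence) — not satisfied.
Result: main false OR exception false → false.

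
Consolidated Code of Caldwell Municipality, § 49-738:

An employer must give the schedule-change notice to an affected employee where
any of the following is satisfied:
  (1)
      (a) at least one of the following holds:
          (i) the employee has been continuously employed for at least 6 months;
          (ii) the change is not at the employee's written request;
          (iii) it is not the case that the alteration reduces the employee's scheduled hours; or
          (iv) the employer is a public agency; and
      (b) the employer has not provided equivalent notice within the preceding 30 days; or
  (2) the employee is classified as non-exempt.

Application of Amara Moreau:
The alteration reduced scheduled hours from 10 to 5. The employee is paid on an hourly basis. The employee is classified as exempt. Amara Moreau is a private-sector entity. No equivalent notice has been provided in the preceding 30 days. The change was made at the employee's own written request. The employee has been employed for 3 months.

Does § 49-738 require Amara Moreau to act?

(i) tenure ≥ 6 mo. — not met.
(ii) not employee-requested — fails.
(iii) not (hours reduced) — not met.
(iv) public agency — not met.
(a): F OR F OR F OR F → false.
(b) no recent notice — met.
(1) = F AND T = false.
(2) non-exempt — fails.
Overall = F OR F = false.

No — not required.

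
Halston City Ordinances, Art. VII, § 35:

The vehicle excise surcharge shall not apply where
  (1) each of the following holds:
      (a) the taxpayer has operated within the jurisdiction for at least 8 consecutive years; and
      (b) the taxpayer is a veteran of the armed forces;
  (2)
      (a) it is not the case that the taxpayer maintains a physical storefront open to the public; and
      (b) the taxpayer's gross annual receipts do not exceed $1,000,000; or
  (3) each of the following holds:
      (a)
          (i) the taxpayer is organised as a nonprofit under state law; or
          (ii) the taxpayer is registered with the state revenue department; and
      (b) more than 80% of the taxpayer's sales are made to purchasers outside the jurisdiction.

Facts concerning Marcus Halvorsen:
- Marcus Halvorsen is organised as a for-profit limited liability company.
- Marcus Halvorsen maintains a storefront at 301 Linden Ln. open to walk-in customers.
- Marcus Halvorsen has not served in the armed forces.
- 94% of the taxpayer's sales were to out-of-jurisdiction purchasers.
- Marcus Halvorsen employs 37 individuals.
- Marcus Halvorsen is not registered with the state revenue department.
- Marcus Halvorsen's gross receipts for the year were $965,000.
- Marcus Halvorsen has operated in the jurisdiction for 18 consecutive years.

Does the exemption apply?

(a) ≥ 8 yrs in jurisdiction — satisfied.
(b) veteran — not met.
So (1) is not satisfied (T AND F).
(a) not (has storefront) — fails.
(b) receipts ≤ $1,000,000 — met.
So (2) is not satisfied (F AND T).
(i) nonprofit — not met.
(ii) state-registered — not met.
(a): F OR F → false.
(b) >80% out-of-jur. sales — met.
So (3) is not satisfied (F AND T).
So Overall is not satisfied (F OR F OR F).

No — not exempt.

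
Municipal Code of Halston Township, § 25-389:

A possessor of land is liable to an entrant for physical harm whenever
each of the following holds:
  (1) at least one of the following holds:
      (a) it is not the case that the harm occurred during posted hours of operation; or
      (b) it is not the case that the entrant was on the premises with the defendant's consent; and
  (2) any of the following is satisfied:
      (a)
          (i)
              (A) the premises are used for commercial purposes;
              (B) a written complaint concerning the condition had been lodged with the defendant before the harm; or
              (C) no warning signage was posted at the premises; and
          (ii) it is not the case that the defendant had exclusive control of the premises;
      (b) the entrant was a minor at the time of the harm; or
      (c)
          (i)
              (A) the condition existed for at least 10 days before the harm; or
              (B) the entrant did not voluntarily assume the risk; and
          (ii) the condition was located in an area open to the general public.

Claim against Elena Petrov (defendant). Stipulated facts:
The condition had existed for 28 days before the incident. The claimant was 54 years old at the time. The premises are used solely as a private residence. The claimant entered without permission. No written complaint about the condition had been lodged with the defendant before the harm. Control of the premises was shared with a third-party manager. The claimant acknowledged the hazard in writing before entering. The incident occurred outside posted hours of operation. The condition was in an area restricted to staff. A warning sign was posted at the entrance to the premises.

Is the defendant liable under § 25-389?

(a) not (during posted hours) — holds.
(b) not (consent to enter) — satisfied.
So (1) is satisfied (T OR T).
(A) commercial use — not met.
(B) complaint lodged — not met.
(C) no signage posted — not met.
(i) = F OR F OR F = false.
(ii) not (exclusive control) — holds.
(a): F AND T → false.
(b) entrant a minor — not met.
(A) condition ≥10 days old — met.
(B) no assumed risk — not met.
(i): T OR F → true.
(ii) public area — fails.
(c) = T AND F = false.
(2): F OR F OR F → false.
Overall = T AND F = false.

No — not liable.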